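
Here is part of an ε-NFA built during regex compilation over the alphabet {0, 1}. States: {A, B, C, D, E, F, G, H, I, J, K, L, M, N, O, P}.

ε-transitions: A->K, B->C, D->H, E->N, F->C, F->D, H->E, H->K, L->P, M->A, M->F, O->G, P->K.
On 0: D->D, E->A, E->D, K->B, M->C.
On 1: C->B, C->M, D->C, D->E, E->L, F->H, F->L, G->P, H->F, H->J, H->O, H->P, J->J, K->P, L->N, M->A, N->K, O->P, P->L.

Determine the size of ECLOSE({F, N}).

Start with {F, N}.
From F via ε: add C, D.
From D via ε: add H.
From H via ε: add E, K.
ε-closure = {C, D, E, F, H, K, N}, which has 7 states.

7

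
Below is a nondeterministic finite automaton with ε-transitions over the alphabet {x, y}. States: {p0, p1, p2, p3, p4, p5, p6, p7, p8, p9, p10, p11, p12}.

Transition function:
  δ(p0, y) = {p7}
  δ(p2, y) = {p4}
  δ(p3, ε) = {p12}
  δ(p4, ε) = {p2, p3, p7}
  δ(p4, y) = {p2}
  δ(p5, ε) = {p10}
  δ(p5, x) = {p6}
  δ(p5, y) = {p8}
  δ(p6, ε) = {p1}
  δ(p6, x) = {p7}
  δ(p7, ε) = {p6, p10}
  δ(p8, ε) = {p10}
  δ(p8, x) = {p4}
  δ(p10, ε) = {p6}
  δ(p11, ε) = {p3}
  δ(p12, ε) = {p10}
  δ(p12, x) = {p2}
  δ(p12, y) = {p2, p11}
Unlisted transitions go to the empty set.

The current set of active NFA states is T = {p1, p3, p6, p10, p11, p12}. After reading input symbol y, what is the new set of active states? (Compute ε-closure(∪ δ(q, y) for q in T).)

{p1, p2, p3, p6, p10, p11, p12}

p12 on y → {p2, p11}.
No y-transition from p1, p3, p6, p10, p11.
Union after reading y: {p2, p11}.
Now take the ε-closure:
From p11 via ε: add p3.
From p3 via ε: add p12.
From p12 via ε: add p10.
From p10 via ε: add p6.
From p6 via ε: add p1.
No new states can be added; the closed set is {p1, p2, p3, p6, p10, p11, p12}.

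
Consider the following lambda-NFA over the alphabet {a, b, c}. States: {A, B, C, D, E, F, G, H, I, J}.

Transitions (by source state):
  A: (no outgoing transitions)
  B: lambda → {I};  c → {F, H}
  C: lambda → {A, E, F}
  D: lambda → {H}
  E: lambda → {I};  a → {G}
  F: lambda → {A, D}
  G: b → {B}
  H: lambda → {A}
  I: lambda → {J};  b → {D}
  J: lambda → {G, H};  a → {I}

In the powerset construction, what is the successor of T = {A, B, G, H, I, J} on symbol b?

{A, B, D, G, H, I, J}

G on b → {B}.
I on b → {D}.
No b-transition from A, B, H, J.
Union after reading b: {B, D}.
Now take the lambda-closure:
From B via lambda: add I.
From D via lambda: add H.
From H via lambda: add A.
From I via lambda: add J.
From J via lambda: add G.
No new states can be added; the closed set is {A, B, D, G, H, I, J}.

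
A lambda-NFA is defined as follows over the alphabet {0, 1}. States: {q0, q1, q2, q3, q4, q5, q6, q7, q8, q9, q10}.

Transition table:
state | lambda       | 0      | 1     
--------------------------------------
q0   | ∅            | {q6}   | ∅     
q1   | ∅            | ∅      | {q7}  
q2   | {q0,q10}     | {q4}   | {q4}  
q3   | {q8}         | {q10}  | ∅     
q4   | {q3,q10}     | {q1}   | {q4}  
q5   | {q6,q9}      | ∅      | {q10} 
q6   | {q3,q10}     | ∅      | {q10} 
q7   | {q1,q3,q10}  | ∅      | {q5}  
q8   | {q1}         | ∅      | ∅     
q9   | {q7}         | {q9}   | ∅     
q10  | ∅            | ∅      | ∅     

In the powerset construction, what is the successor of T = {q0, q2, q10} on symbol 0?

{q1, q3, q4, q6, q8, q10}

q0 on 0 → {q6}.
q2 on 0 → {q4}.
No 0-transition from q10.
Union after reading 0: {q4, q6}.
Now take the lambda-closure:
From q4 via lambda: add q3, q10.
From q3 via lambda: add q8.
From q8 via lambda: add q1.
No new states can be added; the closed set is {q1, q3, q4, q6, q8, q10}.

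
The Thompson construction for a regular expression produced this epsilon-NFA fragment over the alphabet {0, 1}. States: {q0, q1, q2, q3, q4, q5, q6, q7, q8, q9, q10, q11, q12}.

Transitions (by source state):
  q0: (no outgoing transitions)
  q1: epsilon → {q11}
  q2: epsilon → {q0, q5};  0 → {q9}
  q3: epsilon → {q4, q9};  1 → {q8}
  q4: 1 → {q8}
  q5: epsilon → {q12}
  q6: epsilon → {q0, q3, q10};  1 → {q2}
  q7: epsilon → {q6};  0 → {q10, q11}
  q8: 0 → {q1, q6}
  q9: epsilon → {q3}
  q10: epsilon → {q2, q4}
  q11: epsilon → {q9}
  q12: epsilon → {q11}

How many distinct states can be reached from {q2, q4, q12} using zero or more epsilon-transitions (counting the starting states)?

8

Start with {q2, q4, q12}.
From q2 via epsilon: add q0, q5.
From q12 via epsilon: add q11.
From q11 via epsilon: add q9.
From q9 via epsilon: add q3.
epsilon-closure = {q0, q2, q3, q4, q5, q9, q11, q12}, which has 8 states.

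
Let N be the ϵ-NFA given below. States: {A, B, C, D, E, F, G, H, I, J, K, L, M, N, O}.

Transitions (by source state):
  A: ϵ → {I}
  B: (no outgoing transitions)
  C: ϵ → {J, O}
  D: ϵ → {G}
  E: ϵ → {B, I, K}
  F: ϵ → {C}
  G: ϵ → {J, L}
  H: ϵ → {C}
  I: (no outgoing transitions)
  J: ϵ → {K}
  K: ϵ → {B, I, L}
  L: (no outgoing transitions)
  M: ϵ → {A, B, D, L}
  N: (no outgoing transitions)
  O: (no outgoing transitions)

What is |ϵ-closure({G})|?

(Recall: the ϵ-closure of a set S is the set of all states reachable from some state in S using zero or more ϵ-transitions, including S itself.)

Start with {G}.
From G via ϵ: add J, L.
From J via ϵ: add K.
From K via ϵ: add B, I.
ϵ-closure = {B, G, I, J, K, L}, which has 6 states.

6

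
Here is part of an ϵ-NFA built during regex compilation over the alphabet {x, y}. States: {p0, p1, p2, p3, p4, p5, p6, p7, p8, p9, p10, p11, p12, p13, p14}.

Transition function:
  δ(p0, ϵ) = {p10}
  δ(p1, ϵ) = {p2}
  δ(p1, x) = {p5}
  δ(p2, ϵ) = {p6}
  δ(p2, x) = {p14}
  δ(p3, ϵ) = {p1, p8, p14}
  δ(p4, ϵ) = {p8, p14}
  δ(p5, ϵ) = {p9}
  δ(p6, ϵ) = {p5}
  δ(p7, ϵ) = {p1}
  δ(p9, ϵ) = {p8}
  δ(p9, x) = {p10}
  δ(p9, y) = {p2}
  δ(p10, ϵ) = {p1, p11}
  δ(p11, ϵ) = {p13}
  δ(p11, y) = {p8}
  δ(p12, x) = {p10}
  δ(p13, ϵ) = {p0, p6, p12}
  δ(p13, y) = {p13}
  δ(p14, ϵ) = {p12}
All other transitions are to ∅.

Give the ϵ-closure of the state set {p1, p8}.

{p1, p2, p5, p6, p8, p9}

Start with {p1, p8}.
From p1 via ϵ: add p2.
From p2 via ϵ: add p6.
From p6 via ϵ: add p5.
From p5 via ϵ: add p9.
No new states can be added; the closed set is {p1, p2, p5, p6, p8, p9}.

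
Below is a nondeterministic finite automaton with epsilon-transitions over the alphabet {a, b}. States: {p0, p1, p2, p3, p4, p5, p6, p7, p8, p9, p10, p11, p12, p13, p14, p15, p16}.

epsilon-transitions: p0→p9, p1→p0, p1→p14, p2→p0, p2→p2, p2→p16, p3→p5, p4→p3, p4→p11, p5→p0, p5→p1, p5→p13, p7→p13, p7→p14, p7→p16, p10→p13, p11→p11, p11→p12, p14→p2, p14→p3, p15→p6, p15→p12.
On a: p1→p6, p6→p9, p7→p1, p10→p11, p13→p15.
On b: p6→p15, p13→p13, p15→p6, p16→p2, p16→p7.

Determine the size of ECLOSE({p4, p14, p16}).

Start with {p4, p14, p16}.
From p4 via epsilon: add p3, p11.
From p14 via epsilon: add p2.
From p2 via epsilon: add p0.
From p3 via epsilon: add p5.
From p11 via epsilon: add p12.
From p0 via epsilon: add p9.
From p5 via epsilon: add p1, p13.
epsilon-closure = {p0, p1, p2, p3, p4, p5, p9, p11, p12, p13, p14, p16}, which has 12 states.

12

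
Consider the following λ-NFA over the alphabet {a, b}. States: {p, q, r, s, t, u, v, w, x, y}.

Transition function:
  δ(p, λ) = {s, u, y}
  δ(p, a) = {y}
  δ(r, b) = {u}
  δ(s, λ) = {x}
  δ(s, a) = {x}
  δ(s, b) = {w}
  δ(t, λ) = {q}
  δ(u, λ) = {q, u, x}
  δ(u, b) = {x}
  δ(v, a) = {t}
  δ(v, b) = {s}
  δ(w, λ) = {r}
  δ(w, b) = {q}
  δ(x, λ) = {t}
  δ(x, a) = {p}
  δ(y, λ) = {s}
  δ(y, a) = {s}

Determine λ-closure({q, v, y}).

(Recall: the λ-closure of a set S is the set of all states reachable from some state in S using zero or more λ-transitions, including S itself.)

{q, s, t, v, x, y}

Start with {q, v, y}.
From y via λ: add s.
From s via λ: add x.
From x via λ: add t.
No new states can be added; the closed set is {q, s, t, v, x, y}.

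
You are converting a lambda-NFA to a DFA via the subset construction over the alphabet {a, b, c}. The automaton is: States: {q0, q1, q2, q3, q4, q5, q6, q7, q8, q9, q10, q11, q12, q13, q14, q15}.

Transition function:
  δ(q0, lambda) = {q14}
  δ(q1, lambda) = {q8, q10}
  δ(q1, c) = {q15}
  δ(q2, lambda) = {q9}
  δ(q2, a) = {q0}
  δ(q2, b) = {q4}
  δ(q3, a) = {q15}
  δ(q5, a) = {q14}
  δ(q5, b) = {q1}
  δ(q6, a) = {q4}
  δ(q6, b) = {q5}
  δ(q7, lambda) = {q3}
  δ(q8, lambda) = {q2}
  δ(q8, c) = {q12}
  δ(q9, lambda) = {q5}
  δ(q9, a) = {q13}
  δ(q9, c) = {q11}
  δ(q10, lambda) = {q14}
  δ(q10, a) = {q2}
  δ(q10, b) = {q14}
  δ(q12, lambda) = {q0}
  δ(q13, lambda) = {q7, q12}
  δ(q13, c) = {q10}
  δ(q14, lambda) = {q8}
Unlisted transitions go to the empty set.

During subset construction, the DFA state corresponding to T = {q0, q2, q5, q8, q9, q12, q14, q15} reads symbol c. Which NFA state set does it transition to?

{q0, q2, q5, q8, q9, q11, q12, q14}

q8 on c → {q12}.
q9 on c → {q11}.
No c-transition from q0, q2, q5, q12, q14, q15.
Union after reading c: {q11, q12}.
Now take the lambda-closure:
From q12 via lambda: add q0.
From q0 via lambda: add q14.
From q14 via lambda: add q8.
From q8 via lambda: add q2.
From q2 via lambda: add q9.
From q9 via lambda: add q5.
No new states can be added; the closed set is {q0, q2, q5, q8, q9, q11, q12, q14}.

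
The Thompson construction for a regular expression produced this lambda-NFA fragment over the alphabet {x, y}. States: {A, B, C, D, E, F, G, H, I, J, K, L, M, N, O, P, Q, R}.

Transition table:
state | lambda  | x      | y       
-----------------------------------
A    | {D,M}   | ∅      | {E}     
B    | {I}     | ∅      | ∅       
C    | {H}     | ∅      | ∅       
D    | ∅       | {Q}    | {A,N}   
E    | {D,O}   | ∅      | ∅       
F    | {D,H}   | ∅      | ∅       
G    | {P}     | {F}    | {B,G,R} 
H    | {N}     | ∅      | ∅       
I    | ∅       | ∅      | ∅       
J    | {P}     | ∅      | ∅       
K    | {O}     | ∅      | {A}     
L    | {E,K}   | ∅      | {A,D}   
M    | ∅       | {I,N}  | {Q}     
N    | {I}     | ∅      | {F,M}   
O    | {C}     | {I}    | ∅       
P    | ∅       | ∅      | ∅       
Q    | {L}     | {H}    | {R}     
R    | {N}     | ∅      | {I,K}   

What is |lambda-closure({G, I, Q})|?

12

Start with {G, I, Q}.
From G via lambda: add P.
From Q via lambda: add L.
From L via lambda: add E, K.
From E via lambda: add D, O.
From O via lambda: add C.
From C via lambda: add H.
From H via lambda: add N.
lambda-closure = {C, D, E, G, H, I, K, L, N, O, P, Q}, which has 12 states.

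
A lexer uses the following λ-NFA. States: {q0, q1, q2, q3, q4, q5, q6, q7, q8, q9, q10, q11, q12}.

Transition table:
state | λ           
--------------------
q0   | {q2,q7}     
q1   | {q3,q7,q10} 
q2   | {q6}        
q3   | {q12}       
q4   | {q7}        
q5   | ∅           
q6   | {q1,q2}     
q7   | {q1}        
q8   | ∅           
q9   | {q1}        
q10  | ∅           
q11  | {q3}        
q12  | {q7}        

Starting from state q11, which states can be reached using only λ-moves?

{q1, q3, q7, q10, q11, q12}

Start with {q11}.
From q11 via λ: add q3.
From q3 via λ: add q12.
From q12 via λ: add q7.
From q7 via λ: add q1.
From q1 via λ: add q10.
No new states can be added; the closed set is {q1, q3, q7, q10, q11, q12}.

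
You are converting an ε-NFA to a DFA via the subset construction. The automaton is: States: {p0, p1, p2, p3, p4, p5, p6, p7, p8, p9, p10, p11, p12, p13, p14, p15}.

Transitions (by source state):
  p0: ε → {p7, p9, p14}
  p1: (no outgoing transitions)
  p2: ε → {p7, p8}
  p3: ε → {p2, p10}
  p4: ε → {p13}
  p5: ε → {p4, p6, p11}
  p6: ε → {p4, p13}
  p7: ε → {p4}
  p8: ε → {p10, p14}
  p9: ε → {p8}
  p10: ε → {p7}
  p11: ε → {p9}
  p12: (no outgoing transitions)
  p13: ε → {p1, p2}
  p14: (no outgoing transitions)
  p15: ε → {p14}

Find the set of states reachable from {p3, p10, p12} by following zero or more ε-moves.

{p1, p2, p3, p4, p7, p8, p10, p12, p13, p14}

Start with {p3, p10, p12}.
From p3 via ε: add p2.
From p10 via ε: add p7.
From p2 via ε: add p8.
From p7 via ε: add p4.
From p4 via ε: add p13.
From p8 via ε: add p14.
From p13 via ε: add p1.
No new states can be added; the closed set is {p1, p2, p3, p4, p7, p8, p10, p12, p13, p14}.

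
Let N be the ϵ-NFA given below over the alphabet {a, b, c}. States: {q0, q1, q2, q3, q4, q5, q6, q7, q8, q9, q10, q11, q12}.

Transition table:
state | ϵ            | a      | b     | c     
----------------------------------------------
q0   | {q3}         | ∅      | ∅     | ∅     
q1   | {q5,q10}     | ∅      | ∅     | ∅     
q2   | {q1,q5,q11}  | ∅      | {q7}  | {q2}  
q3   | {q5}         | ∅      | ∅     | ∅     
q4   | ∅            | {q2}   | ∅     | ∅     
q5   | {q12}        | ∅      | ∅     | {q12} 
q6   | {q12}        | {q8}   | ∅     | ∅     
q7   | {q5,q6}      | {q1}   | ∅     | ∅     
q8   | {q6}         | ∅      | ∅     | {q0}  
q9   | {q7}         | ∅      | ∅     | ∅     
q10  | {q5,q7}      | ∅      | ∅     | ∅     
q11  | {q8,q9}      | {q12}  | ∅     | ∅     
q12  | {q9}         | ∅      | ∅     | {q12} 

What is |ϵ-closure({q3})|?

Start with {q3}.
From q3 via ϵ: add q5.
From q5 via ϵ: add q12.
From q12 via ϵ: add q9.
From q9 via ϵ: add q7.
From q7 via ϵ: add q6.
ϵ-closure = {q3, q5, q6, q7, q9, q12}, which has 6 states.

6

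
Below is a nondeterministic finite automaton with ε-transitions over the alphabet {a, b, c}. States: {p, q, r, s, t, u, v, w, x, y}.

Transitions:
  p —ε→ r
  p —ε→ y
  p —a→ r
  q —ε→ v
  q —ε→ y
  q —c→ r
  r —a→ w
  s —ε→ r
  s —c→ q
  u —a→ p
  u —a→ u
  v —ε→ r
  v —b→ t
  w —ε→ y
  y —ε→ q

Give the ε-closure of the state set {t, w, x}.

{q, r, t, v, w, x, y}

Start with {t, w, x}.
From w via ε: add y.
From y via ε: add q.
From q via ε: add v.
From v via ε: add r.
No new states can be added; the closed set is {q, r, t, v, w, x, y}.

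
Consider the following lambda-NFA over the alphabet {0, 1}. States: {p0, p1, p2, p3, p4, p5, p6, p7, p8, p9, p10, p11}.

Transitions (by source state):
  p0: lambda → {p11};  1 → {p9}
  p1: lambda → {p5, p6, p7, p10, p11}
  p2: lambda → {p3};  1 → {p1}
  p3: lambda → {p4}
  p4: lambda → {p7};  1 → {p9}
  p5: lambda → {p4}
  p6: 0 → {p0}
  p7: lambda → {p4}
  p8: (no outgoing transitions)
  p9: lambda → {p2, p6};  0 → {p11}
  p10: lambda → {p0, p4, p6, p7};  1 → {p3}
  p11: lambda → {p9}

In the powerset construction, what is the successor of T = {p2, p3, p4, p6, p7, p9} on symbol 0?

p6 on 0 → {p0}.
p9 on 0 → {p11}.
No 0-transition from p2, p3, p4, p7.
Union after reading 0: {p0, p11}.
Now take the lambda-closure:
From p11 via lambda: add p9.
From p9 via lambda: add p2, p6.
From p2 via lambda: add p3.
From p3 via lambda: add p4.
From p4 via lambda: add p7.
No new states can be added; the closed set is {p0, p2, p3, p4, p6, p7, p9, p11}.

{p0, p2, p3, p4, p6, p7, p9, p11}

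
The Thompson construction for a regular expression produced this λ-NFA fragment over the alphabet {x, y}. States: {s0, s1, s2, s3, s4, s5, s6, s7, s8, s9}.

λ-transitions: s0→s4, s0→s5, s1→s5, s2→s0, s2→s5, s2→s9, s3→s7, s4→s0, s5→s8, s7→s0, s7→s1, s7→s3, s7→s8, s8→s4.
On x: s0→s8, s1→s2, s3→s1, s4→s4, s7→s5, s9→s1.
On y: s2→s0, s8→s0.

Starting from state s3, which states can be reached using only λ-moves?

{s0, s1, s3, s4, s5, s7, s8}

Start with {s3}.
From s3 via λ: add s7.
From s7 via λ: add s0, s1, s8.
From s0 via λ: add s4, s5.
No new states can be added; the closed set is {s0, s1, s3, s4, s5, s7, s8}.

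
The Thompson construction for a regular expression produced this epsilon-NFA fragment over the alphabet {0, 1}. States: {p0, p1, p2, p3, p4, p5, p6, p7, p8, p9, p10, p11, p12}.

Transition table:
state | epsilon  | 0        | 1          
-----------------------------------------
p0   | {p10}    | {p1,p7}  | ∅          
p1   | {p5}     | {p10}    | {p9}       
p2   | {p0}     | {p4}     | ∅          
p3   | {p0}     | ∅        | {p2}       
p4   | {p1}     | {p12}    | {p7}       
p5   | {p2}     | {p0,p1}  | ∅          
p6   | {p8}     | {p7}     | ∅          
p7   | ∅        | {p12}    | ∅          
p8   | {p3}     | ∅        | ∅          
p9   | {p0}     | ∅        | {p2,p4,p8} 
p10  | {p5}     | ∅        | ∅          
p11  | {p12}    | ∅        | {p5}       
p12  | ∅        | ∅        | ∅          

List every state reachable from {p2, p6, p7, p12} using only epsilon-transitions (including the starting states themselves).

Start with {p2, p6, p7, p12}.
From p2 via epsilon: add p0.
From p6 via epsilon: add p8.
From p0 via epsilon: add p10.
From p8 via epsilon: add p3.
From p10 via epsilon: add p5.
No new states can be added; the closed set is {p0, p2, p3, p5, p6, p7, p8, p10, p12}.

{p0, p2, p3, p5, p6, p7, p8, p10, p12}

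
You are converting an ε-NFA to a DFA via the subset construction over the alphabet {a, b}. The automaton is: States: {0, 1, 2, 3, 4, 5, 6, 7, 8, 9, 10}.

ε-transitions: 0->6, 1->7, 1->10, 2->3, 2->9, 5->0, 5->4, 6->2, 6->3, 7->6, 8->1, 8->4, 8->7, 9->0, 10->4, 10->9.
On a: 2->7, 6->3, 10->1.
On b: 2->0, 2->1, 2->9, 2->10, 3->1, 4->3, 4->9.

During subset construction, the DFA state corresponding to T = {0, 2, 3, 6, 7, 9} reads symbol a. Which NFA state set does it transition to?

{0, 2, 3, 6, 7, 9}

2 on a → {7}.
6 on a → {3}.
No a-transition from 0, 3, 7, 9.
Union after reading a: {3, 7}.
Now take the ε-closure:
From 7 via ε: add 6.
From 6 via ε: add 2.
From 2 via ε: add 9.
From 9 via ε: add 0.
No new states can be added; the closed set is {0, 2, 3, 6, 7, 9}.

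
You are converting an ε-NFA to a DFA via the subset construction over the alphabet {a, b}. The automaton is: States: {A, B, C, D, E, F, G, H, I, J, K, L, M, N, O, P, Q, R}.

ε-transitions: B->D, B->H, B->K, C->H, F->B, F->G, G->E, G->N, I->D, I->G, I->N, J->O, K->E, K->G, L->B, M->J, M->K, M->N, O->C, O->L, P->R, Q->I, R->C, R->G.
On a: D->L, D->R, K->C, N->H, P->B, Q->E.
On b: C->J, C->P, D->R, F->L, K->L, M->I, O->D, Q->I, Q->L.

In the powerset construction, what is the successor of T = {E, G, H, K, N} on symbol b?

K on b → {L}.
No b-transition from E, G, H, N.
Union after reading b: {L}.
Now take the ε-closure:
From L via ε: add B.
From B via ε: add D, H, K.
From K via ε: add E, G.
From G via ε: add N.
No new states can be added; the closed set is {B, D, E, G, H, K, L, N}.

{B, D, E, G, H, K, L, N}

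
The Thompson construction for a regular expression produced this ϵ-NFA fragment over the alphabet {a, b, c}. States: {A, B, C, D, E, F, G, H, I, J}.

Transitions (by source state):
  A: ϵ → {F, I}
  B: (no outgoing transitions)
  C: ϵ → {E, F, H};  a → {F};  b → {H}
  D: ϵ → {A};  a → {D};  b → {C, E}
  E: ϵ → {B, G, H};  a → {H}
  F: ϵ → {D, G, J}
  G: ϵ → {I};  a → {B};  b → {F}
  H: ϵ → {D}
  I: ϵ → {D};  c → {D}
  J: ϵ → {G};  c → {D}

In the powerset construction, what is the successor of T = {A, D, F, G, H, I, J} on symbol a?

{A, B, D, F, G, I, J}

D on a → {D}.
G on a → {B}.
No a-transition from A, F, H, I, J.
Union after reading a: {B, D}.
Now take the ϵ-closure:
From D via ϵ: add A.
From A via ϵ: add F, I.
From F via ϵ: add G, J.
No new states can be added; the closed set is {A, B, D, F, G, I, J}.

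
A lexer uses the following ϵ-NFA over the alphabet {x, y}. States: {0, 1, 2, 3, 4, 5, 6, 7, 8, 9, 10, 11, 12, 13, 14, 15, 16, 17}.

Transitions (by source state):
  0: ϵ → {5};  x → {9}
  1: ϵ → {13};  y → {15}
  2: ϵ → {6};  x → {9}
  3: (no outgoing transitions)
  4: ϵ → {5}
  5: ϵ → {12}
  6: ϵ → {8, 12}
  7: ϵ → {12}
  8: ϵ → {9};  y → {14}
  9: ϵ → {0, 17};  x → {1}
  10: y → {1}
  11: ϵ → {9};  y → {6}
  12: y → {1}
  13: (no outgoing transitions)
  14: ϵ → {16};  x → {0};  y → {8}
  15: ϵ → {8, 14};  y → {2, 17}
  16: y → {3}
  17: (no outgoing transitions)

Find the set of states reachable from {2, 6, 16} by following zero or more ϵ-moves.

Start with {2, 6, 16}.
From 6 via ϵ: add 8, 12.
From 8 via ϵ: add 9.
From 9 via ϵ: add 0, 17.
From 0 via ϵ: add 5.
No new states can be added; the closed set is {0, 2, 5, 6, 8, 9, 12, 16, 17}.

{0, 2, 5, 6, 8, 9, 12, 16, 17}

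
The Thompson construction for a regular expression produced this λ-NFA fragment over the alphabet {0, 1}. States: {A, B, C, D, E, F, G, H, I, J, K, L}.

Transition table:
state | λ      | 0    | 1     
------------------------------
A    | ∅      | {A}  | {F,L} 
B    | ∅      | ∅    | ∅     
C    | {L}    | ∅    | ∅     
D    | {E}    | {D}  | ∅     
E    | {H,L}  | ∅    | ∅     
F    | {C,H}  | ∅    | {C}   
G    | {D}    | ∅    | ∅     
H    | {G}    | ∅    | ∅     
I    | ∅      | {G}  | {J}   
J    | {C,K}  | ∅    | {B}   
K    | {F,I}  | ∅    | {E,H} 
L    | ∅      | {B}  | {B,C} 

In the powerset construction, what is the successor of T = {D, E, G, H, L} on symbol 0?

D on 0 → {D}.
L on 0 → {B}.
No 0-transition from E, G, H.
Union after reading 0: {B, D}.
Now take the λ-closure:
From D via λ: add E.
From E via λ: add H, L.
From H via λ: add G.
No new states can be added; the closed set is {B, D, E, G, H, L}.

{B, D, E, G, H, L}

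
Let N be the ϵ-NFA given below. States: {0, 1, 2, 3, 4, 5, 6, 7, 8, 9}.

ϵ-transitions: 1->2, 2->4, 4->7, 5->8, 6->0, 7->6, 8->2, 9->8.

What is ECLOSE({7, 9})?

Start with {7, 9}.
From 7 via ϵ: add 6.
From 9 via ϵ: add 8.
From 6 via ϵ: add 0.
From 8 via ϵ: add 2.
From 2 via ϵ: add 4.
No new states can be added; the closed set is {0, 2, 4, 6, 7, 8, 9}.

{0, 2, 4, 6, 7, 8, 9}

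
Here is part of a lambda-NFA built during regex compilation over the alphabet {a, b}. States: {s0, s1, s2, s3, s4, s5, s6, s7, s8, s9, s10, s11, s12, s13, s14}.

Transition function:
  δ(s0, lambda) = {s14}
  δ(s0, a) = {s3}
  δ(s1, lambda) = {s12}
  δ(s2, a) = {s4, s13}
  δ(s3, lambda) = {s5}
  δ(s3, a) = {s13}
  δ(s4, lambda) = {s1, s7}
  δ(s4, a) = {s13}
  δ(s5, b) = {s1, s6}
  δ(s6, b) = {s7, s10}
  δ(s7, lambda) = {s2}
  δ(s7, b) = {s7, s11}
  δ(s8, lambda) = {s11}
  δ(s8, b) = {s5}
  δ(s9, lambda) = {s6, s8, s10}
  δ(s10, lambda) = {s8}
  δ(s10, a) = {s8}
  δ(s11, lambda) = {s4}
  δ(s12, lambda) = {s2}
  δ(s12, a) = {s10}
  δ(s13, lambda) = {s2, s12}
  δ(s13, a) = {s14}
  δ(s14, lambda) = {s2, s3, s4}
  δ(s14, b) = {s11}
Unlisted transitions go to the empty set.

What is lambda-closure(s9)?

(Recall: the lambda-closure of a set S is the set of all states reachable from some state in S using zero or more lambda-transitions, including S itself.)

{s1, s2, s4, s6, s7, s8, s9, s10, s11, s12}

Start with {s9}.
From s9 via lambda: add s6, s8, s10.
From s8 via lambda: add s11.
From s11 via lambda: add s4.
From s4 via lambda: add s1, s7.
From s1 via lambda: add s12.
From s7 via lambda: add s2.
No new states can be added; the closed set is {s1, s2, s4, s6, s7, s8, s9, s10, s11, s12}.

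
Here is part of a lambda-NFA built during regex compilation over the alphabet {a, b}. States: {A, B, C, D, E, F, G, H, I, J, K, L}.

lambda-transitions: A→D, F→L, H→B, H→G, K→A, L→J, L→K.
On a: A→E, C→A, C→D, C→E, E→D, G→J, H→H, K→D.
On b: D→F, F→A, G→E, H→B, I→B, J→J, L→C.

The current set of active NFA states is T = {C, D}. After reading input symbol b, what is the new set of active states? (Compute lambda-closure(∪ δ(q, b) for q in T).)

D on b → {F}.
No b-transition from C.
Union after reading b: {F}.
Now take the lambda-closure:
From F via lambda: add L.
From L via lambda: add J, K.
From K via lambda: add A.
From A via lambda: add D.
No new states can be added; the closed set is {A, D, F, J, K, L}.

{A, D, F, J, K, L}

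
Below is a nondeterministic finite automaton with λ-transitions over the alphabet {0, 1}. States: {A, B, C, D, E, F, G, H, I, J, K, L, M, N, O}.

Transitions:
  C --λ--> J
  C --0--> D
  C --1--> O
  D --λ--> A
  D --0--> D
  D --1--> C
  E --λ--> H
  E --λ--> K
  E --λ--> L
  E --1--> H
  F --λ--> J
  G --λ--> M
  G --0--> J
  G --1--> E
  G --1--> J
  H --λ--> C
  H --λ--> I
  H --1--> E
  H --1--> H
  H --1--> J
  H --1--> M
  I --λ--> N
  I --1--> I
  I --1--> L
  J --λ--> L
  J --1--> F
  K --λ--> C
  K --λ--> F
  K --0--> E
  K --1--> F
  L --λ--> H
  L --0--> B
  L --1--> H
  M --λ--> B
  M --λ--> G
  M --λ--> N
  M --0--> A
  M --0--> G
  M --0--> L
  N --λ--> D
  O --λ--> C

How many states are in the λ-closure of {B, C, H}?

9

Start with {B, C, H}.
From C via λ: add J.
From H via λ: add I.
From I via λ: add N.
From J via λ: add L.
From N via λ: add D.
From D via λ: add A.
λ-closure = {A, B, C, D, H, I, J, L, N}, which has 9 states.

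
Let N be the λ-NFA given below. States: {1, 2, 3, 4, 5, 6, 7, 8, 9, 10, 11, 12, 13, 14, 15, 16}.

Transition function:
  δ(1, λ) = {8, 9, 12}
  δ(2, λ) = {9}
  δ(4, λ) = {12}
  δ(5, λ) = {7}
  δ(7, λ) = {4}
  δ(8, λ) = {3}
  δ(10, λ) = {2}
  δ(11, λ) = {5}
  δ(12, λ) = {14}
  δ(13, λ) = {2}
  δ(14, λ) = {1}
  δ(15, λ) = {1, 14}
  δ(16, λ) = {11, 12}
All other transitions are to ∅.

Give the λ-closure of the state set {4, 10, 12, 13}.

Start with {4, 10, 12, 13}.
From 10 via λ: add 2.
From 12 via λ: add 14.
From 2 via λ: add 9.
From 14 via λ: add 1.
From 1 via λ: add 8.
From 8 via λ: add 3.
No new states can be added; the closed set is {1, 2, 3, 4, 8, 9, 10, 12, 13, 14}.

{1, 2, 3, 4, 8, 9, 10, 12, 13, 14}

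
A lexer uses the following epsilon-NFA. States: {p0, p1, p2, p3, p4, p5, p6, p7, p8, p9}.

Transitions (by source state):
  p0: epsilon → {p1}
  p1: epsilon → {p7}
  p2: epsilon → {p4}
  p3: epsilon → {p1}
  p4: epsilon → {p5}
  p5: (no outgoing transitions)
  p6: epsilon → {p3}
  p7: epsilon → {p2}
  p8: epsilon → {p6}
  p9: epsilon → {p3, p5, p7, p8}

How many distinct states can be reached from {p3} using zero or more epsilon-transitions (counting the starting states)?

Start with {p3}.
From p3 via epsilon: add p1.
From p1 via epsilon: add p7.
From p7 via epsilon: add p2.
From p2 via epsilon: add p4.
From p4 via epsilon: add p5.
epsilon-closure = {p1, p2, p3, p4, p5, p7}, which has 6 states.

6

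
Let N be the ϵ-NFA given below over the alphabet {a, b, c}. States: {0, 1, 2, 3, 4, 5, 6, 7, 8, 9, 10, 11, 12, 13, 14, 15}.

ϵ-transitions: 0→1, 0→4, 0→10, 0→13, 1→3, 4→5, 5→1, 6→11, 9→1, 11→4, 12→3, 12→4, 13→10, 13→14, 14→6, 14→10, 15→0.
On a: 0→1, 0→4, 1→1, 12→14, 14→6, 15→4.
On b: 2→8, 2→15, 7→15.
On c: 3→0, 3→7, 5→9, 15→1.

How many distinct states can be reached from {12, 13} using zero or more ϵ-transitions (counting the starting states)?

10

Start with {12, 13}.
From 12 via ϵ: add 3, 4.
From 13 via ϵ: add 10, 14.
From 4 via ϵ: add 5.
From 14 via ϵ: add 6.
From 5 via ϵ: add 1.
From 6 via ϵ: add 11.
ϵ-closure = {1, 3, 4, 5, 6, 10, 11, 12, 13, 14}, which has 10 states.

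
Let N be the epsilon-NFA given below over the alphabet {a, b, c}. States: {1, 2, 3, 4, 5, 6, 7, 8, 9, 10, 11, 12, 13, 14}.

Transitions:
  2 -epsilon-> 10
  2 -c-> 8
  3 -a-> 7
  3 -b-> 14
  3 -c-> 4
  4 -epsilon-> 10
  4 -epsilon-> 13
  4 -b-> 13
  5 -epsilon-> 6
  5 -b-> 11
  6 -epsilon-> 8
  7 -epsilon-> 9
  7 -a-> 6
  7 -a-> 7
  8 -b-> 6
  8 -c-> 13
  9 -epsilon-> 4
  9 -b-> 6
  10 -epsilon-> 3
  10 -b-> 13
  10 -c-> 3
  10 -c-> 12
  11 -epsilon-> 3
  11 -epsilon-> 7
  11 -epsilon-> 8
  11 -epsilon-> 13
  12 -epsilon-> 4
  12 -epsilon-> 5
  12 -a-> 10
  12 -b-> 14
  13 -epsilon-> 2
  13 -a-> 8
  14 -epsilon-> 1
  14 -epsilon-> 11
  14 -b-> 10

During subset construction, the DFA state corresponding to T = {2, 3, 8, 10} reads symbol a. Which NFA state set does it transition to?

{2, 3, 4, 7, 9, 10, 13}

3 on a → {7}.
No a-transition from 2, 8, 10.
Union after reading a: {7}.
Now take the epsilon-closure:
From 7 via epsilon: add 9.
From 9 via epsilon: add 4.
From 4 via epsilon: add 10, 13.
From 10 via epsilon: add 3.
From 13 via epsilon: add 2.
No new states can be added; the closed set is {2, 3, 4, 7, 9, 10, 13}.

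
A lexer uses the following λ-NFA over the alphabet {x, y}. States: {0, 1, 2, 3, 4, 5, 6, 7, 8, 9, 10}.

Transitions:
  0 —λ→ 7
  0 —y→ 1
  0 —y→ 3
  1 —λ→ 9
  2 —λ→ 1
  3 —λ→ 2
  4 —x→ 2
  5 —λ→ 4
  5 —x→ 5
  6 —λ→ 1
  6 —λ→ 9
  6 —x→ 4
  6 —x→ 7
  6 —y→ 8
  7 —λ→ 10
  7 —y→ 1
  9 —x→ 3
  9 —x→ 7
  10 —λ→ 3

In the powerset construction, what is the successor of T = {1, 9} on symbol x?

{1, 2, 3, 7, 9, 10}

9 on x → {3, 7}.
No x-transition from 1.
Union after reading x: {3, 7}.
Now take the λ-closure:
From 3 via λ: add 2.
From 7 via λ: add 10.
From 2 via λ: add 1.
From 1 via λ: add 9.
No new states can be added; the closed set is {1, 2, 3, 7, 9, 10}.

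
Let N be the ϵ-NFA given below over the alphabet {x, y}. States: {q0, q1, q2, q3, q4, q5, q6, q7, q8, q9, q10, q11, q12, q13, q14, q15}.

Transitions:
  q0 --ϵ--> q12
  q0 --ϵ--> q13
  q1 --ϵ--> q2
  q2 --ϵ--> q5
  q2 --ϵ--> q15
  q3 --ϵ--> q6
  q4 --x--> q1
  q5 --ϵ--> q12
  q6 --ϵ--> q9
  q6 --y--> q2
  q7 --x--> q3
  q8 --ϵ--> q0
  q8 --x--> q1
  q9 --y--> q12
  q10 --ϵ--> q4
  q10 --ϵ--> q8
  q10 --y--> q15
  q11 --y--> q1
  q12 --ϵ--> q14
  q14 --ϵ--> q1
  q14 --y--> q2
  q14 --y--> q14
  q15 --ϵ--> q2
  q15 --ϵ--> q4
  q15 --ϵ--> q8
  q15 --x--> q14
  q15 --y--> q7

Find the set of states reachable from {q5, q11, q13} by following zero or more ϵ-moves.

Start with {q5, q11, q13}.
From q5 via ϵ: add q12.
From q12 via ϵ: add q14.
From q14 via ϵ: add q1.
From q1 via ϵ: add q2.
From q2 via ϵ: add q15.
From q15 via ϵ: add q4, q8.
From q8 via ϵ: add q0.
No new states can be added; the closed set is {q0, q1, q2, q4, q5, q8, q11, q12, q13, q14, q15}.

{q0, q1, q2, q4, q5, q8, q11, q12, q13, q14, q15}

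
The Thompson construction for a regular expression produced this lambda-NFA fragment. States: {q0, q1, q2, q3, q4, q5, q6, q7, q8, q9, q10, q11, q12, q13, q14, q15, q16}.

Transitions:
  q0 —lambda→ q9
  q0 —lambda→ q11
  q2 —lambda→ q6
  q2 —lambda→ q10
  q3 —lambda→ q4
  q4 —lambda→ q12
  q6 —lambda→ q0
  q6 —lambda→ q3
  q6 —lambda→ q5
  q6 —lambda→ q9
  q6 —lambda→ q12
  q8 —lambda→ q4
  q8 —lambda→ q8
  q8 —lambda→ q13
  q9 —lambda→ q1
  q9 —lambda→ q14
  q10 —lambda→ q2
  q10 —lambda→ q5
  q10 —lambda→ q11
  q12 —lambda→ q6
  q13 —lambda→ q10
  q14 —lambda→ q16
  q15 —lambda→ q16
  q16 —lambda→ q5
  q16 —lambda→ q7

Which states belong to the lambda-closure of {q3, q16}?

Start with {q3, q16}.
From q3 via lambda: add q4.
From q16 via lambda: add q5, q7.
From q4 via lambda: add q12.
From q12 via lambda: add q6.
From q6 via lambda: add q0, q9.
From q0 via lambda: add q11.
From q9 via lambda: add q1, q14.
No new states can be added; the closed set is {q0, q1, q3, q4, q5, q6, q7, q9, q11, q12, q14, q16}.

{q0, q1, q3, q4, q5, q6, q7, q9, q11, q12, q14, q16}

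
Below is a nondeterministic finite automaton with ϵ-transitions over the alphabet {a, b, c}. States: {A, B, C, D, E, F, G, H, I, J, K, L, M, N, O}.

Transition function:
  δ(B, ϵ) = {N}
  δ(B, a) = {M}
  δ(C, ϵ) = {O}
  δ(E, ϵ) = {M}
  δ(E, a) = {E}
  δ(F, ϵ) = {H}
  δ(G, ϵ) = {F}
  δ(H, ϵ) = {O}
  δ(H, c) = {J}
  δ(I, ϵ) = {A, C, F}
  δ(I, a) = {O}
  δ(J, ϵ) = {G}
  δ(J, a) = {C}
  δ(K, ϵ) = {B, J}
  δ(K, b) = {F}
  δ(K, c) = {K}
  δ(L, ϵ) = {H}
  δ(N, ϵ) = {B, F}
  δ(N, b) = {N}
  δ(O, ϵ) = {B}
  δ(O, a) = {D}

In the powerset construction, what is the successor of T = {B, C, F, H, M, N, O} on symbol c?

H on c → {J}.
No c-transition from B, C, F, M, N, O.
Union after reading c: {J}.
Now take the ϵ-closure:
From J via ϵ: add G.
From G via ϵ: add F.
From F via ϵ: add H.
From H via ϵ: add O.
From O via ϵ: add B.
From B via ϵ: add N.
No new states can be added; the closed set is {B, F, G, H, J, N, O}.

{B, F, G, H, J, N, O}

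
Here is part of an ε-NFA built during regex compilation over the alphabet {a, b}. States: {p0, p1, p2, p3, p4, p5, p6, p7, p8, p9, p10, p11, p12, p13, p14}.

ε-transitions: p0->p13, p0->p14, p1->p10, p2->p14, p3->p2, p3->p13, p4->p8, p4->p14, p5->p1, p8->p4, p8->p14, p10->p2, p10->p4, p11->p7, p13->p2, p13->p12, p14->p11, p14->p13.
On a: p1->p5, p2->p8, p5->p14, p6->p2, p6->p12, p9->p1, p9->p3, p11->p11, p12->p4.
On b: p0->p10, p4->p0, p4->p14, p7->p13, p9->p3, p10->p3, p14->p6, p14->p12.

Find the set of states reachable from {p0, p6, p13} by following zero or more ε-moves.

{p0, p2, p6, p7, p11, p12, p13, p14}

Start with {p0, p6, p13}.
From p0 via ε: add p14.
From p13 via ε: add p2, p12.
From p14 via ε: add p11.
From p11 via ε: add p7.
No new states can be added; the closed set is {p0, p2, p6, p7, p11, p12, p13, p14}.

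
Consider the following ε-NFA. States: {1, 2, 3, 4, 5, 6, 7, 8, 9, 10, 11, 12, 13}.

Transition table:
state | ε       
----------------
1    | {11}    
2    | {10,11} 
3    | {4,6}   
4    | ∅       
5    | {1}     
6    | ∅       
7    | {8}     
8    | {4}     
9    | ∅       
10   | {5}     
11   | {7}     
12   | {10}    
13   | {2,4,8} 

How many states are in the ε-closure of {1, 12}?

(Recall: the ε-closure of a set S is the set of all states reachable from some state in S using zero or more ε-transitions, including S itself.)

Start with {1, 12}.
From 1 via ε: add 11.
From 12 via ε: add 10.
From 10 via ε: add 5.
From 11 via ε: add 7.
From 7 via ε: add 8.
From 8 via ε: add 4.
ε-closure = {1, 4, 5, 7, 8, 10, 11, 12}, which has 8 states.

8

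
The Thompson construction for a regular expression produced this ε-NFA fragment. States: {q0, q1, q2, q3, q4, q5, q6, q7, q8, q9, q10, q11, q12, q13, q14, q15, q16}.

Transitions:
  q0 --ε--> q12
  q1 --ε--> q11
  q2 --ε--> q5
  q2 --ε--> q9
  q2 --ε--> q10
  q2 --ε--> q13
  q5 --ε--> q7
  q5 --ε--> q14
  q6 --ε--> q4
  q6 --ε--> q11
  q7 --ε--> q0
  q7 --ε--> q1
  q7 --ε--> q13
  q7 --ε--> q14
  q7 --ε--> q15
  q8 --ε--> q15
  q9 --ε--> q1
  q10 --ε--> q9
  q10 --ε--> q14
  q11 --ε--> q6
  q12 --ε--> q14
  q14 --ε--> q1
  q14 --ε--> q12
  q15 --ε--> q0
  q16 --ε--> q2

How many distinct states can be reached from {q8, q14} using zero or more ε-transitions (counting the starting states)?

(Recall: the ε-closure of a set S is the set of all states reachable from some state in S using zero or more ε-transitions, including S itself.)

9

Start with {q8, q14}.
From q8 via ε: add q15.
From q14 via ε: add q1, q12.
From q1 via ε: add q11.
From q15 via ε: add q0.
From q11 via ε: add q6.
From q6 via ε: add q4.
ε-closure = {q0, q1, q4, q6, q8, q11, q12, q14, q15}, which has 9 states.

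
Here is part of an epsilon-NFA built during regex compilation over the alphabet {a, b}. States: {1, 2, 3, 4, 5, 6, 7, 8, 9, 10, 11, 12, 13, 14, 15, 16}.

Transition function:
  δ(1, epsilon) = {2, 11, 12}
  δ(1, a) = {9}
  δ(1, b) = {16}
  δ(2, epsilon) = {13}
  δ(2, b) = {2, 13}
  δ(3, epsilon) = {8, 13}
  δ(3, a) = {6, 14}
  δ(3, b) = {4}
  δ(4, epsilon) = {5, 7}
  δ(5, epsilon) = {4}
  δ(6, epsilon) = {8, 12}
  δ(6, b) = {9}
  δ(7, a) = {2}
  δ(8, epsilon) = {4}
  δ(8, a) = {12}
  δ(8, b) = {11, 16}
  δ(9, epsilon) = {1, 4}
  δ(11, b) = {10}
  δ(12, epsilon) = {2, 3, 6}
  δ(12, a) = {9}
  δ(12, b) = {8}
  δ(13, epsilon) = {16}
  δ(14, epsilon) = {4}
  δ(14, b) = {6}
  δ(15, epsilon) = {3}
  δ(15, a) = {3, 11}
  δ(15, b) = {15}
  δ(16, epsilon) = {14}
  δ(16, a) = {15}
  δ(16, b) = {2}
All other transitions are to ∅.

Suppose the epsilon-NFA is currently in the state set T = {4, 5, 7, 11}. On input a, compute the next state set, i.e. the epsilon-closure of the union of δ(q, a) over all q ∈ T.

7 on a → {2}.
No a-transition from 4, 5, 11.
Union after reading a: {2}.
Now take the epsilon-closure:
From 2 via epsilon: add 13.
From 13 via epsilon: add 16.
From 16 via epsilon: add 14.
From 14 via epsilon: add 4.
From 4 via epsilon: add 5, 7.
No new states can be added; the closed set is {2, 4, 5, 7, 13, 14, 16}.

{2, 4, 5, 7, 13, 14, 16}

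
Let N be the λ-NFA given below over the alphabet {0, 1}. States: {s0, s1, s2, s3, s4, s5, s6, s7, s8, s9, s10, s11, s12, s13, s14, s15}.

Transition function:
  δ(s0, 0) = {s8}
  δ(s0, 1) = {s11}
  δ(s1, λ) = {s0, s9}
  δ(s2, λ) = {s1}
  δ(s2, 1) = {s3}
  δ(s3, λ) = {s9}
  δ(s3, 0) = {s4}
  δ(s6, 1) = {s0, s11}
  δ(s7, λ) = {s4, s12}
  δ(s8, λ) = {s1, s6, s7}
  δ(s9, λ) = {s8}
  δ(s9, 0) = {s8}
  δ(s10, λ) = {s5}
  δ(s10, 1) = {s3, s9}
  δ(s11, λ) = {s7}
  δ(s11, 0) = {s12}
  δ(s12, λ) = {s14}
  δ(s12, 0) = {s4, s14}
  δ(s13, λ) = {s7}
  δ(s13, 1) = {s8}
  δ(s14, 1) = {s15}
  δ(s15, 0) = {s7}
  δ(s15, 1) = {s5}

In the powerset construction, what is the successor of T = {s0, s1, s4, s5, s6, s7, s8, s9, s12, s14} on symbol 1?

{s0, s4, s7, s11, s12, s14, s15}

s0 on 1 → {s11}.
s6 on 1 → {s0, s11}.
s14 on 1 → {s15}.
No 1-transition from s1, s4, s5, s7, s8, s9, s12.
Union after reading 1: {s0, s11, s15}.
Now take the λ-closure:
From s11 via λ: add s7.
From s7 via λ: add s4, s12.
From s12 via λ: add s14.
No new states can be added; the closed set is {s0, s4, s7, s11, s12, s14, s15}.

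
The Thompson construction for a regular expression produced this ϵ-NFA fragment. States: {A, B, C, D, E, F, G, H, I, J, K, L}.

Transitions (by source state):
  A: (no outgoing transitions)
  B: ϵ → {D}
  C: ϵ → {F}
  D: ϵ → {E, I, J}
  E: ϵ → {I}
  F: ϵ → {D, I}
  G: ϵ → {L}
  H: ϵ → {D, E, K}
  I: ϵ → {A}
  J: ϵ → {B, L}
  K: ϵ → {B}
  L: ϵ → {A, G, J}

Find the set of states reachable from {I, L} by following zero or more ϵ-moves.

{A, B, D, E, G, I, J, L}

Start with {I, L}.
From I via ϵ: add A.
From L via ϵ: add G, J.
From J via ϵ: add B.
From B via ϵ: add D.
From D via ϵ: add E.
No new states can be added; the closed set is {A, B, D, E, G, I, J, L}.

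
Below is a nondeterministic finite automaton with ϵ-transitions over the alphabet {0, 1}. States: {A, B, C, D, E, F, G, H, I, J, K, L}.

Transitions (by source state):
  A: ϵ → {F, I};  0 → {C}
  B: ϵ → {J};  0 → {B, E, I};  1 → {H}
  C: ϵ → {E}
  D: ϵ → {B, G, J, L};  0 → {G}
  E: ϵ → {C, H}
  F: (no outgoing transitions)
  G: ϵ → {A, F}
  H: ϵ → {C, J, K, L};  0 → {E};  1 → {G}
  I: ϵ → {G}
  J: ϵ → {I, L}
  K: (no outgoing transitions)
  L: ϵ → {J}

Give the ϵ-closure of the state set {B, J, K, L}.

{A, B, F, G, I, J, K, L}

Start with {B, J, K, L}.
From J via ϵ: add I.
From I via ϵ: add G.
From G via ϵ: add A, F.
No new states can be added; the closed set is {A, B, F, G, I, J, K, L}.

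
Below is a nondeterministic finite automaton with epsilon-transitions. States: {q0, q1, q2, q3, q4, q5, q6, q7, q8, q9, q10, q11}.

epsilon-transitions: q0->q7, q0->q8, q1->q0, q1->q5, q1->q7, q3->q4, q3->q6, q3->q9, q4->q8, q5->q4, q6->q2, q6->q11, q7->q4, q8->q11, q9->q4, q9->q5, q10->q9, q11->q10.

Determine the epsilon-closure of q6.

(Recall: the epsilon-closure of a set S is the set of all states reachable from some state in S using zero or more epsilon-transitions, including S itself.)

Start with {q6}.
From q6 via epsilon: add q2, q11.
From q11 via epsilon: add q10.
From q10 via epsilon: add q9.
From q9 via epsilon: add q4, q5.
From q4 via epsilon: add q8.
No new states can be added; the closed set is {q2, q4, q5, q6, q8, q9, q10, q11}.

{q2, q4, q5, q6, q8, q9, q10, q11}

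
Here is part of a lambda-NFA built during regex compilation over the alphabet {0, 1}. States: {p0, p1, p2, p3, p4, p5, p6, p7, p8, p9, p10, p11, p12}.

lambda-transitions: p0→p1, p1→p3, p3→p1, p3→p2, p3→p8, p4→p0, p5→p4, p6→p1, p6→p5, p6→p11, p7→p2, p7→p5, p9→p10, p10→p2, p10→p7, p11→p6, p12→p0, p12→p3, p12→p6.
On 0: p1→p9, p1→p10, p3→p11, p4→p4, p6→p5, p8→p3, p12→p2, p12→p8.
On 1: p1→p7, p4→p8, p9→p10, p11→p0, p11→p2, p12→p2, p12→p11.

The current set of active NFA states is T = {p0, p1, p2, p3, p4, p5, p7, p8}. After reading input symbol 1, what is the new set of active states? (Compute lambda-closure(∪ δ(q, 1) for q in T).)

p1 on 1 → {p7}.
p4 on 1 → {p8}.
No 1-transition from p0, p2, p3, p5, p7, p8.
Union after reading 1: {p7, p8}.
Now take the lambda-closure:
From p7 via lambda: add p2, p5.
From p5 via lambda: add p4.
From p4 via lambda: add p0.
From p0 via lambda: add p1.
From p1 via lambda: add p3.
No new states can be added; the closed set is {p0, p1, p2, p3, p4, p5, p7, p8}.

{p0, p1, p2, p3, p4, p5, p7, p8}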